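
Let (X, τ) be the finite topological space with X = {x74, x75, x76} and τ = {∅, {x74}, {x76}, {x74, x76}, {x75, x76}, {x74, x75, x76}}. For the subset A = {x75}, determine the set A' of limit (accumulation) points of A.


A' = ∅

For each x ∈ X, list the open sets U ∈ τ with x ∈ U, then check whether U ∩ (A ∖ {x}) ≠ ∅ for every such U.
  x = x74: open {x74} ∋ x has {x74} ∩ (A ∖ {x74}) = ∅, so x is NOT a limit point.
  x = x75: open {x75, x76} ∋ x has {x75, x76} ∩ (A ∖ {x75}) = ∅, so x is NOT a limit point.
  x = x76: open {x76} ∋ x has {x76} ∩ (A ∖ {x76}) = ∅, so x is NOT a limit point.
Collecting: A' = ∅.


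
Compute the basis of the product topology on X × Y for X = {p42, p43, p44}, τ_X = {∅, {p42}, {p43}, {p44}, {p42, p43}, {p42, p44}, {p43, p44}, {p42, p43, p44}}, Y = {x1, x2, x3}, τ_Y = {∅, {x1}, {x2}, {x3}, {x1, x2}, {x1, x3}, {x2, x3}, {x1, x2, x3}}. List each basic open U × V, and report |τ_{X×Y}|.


Basis B = {∅ × ∅, {p42} × {x1}, {p42} × {x2}, {p42} × {x3}, {p43} × {x1}, {p43} × {x2}, {p43} × {x3}, {p44} × {x1}, {p44} × {x2}, {p44} × {x3}, {p42} × {x1, x2}, {p42} × {x1, x3}, {p42, p43} × {x1}, {p42, p44} × {x1}, {p42} × {x2, x3}, {p42, p43} × {x2}, {p42, p44} × {x2}, {p42, p43} × {x3}, {p42, p44} × {x3}, {p43} × {x1, x2}, {p43} × {x1, x3}, {p43, p44} × {x1}, {p43} × {x2, x3}, {p43, p44} × {x2}, {p43, p44} × {x3}, {p44} × {x1, x2}, {p44} × {x1, x3}, {p44} × {x2, x3}, {p42} × {x1, x2, x3}, {p42, p43, p44} × {x1}, {p42, p43, p44} × {x2}, {p42, p43, p44} × {x3}, {p43} × {x1, x2, x3}, {p44} × {x1, x2, x3}, {p42, p43} × {x1, x2}, {p42, p44} × {x1, x2}, {p42, p43} × {x1, x3}, {p42, p44} × {x1, x3}, {p42, p43} × {x2, x3}, {p42, p44} × {x2, x3}, {p43, p44} × {x1, x2}, {p43, p44} × {x1, x3}, {p43, p44} × {x2, x3}, {p42, p43} × {x1, x2, x3}, {p42, p44} × {x1, x2, x3}, {p42, p43, p44} × {x1, x2}, {p42, p43, p44} × {x1, x3}, {p42, p43, p44} × {x2, x3}, {p43, p44} × {x1, x2, x3}, {p42, p43, p44} × {x1, x2, x3}}; |τ_{X×Y}| = 512.

Enumerate products U × V with U ∈ τ_X, V ∈ τ_Y (deduplicated):
  ∅ × ∅ = {} (∅)
  {p42} × {x1} = {(p42,x1)}
  {p42} × {x2} = {(p42,x2)}
  {p42} × {x3} = {(p42,x3)}
  {p43} × {x1} = {(p43,x1)}
  {p43} × {x2} = {(p43,x2)}
  {p43} × {x3} = {(p43,x3)}
  {p44} × {x1} = {(p44,x1)}
  {p44} × {x2} = {(p44,x2)}
  {p44} × {x3} = {(p44,x3)}
  {p42} × {x1, x2} = {(p42,x1), (p42,x2)}
  {p42} × {x1, x3} = {(p42,x1), (p42,x3)}
  {p42, p43} × {x1} = {(p42,x1), (p43,x1)}
  {p42, p44} × {x1} = {(p42,x1), (p44,x1)}
  {p42} × {x2, x3} = {(p42,x2), (p42,x3)}
  {p42, p43} × {x2} = {(p42,x2), (p43,x2)}
  {p42, p44} × {x2} = {(p42,x2), (p44,x2)}
  {p42, p43} × {x3} = {(p42,x3), (p43,x3)}
  {p42, p44} × {x3} = {(p42,x3), (p44,x3)}
  {p43} × {x1, x2} = {(p43,x1), (p43,x2)}
  {p43} × {x1, x3} = {(p43,x1), (p43,x3)}
  {p43, p44} × {x1} = {(p43,x1), (p44,x1)}
  {p43} × {x2, x3} = {(p43,x2), (p43,x3)}
  {p43, p44} × {x2} = {(p43,x2), (p44,x2)}
  {p43, p44} × {x3} = {(p43,x3), (p44,x3)}
  {p44} × {x1, x2} = {(p44,x1), (p44,x2)}
  {p44} × {x1, x3} = {(p44,x1), (p44,x3)}
  {p44} × {x2, x3} = {(p44,x2), (p44,x3)}
  {p42} × {x1, x2, x3} = {(p42,x1), (p42,x2), (p42,x3)}
  {p42, p43, p44} × {x1} = {(p42,x1), (p43,x1), (p44,x1)}
  {p42, p43, p44} × {x2} = {(p42,x2), (p43,x2), (p44,x2)}
  {p42, p43, p44} × {x3} = {(p42,x3), (p43,x3), (p44,x3)}
  {p43} × {x1, x2, x3} = {(p43,x1), (p43,x2), (p43,x3)}
  {p44} × {x1, x2, x3} = {(p44,x1), (p44,x2), (p44,x3)}
  {p42, p43} × {x1, x2} = {(p42,x1), (p42,x2), (p43,x1), (p43,x2)}
  {p42, p44} × {x1, x2} = {(p42,x1), (p42,x2), (p44,x1), (p44,x2)}
  {p42, p43} × {x1, x3} = {(p42,x1), (p42,x3), (p43,x1), (p43,x3)}
  {p42, p44} × {x1, x3} = {(p42,x1), (p42,x3), (p44,x1), (p44,x3)}
  {p42, p43} × {x2, x3} = {(p42,x2), (p42,x3), (p43,x2), (p43,x3)}
  {p42, p44} × {x2, x3} = {(p42,x2), (p42,x3), (p44,x2), (p44,x3)}
  {p43, p44} × {x1, x2} = {(p43,x1), (p43,x2), (p44,x1), (p44,x2)}
  {p43, p44} × {x1, x3} = {(p43,x1), (p43,x3), (p44,x1), (p44,x3)}
  {p43, p44} × {x2, x3} = {(p43,x2), (p43,x3), (p44,x2), (p44,x3)}
  {p42, p43} × {x1, x2, x3} = {(p42,x1), (p42,x2), (p42,x3), (p43,x1), (p43,x2), (p43,x3)}
  {p42, p44} × {x1, x2, x3} = {(p42,x1), (p42,x2), (p42,x3), (p44,x1), (p44,x2), (p44,x3)}
  {p42, p43, p44} × {x1, x2} = {(p42,x1), (p42,x2), (p43,x1), (p43,x2), (p44,x1), (p44,x2)}
  {p42, p43, p44} × {x1, x3} = {(p42,x1), (p42,x3), (p43,x1), (p43,x3), (p44,x1), (p44,x3)}
  {p42, p43, p44} × {x2, x3} = {(p42,x2), (p42,x3), (p43,x2), (p43,x3), (p44,x2), (p44,x3)}
  {p43, p44} × {x1, x2, x3} = {(p43,x1), (p43,x2), (p43,x3), (p44,x1), (p44,x2), (p44,x3)}
  {p42, p43, p44} × {x1, x2, x3} = {(p42,x1), (p42,x2), (p42,x3), (p43,x1), (p43,x2), (p43,x3), (p44,x1), (p44,x2), (p44,x3)}
These 50 distinct sets form the basis B.
Close under arbitrary unions to get τ_{X×Y}; counting gives |τ_{X×Y}| = 512.


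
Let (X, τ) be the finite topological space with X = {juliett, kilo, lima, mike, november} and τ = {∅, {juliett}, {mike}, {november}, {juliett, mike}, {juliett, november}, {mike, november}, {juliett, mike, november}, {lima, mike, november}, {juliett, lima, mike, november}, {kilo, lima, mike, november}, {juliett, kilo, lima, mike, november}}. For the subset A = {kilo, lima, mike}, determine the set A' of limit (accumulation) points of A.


A' = {kilo, lima}

For each x ∈ X, list the open sets U ∈ τ with x ∈ U, then check whether U ∩ (A ∖ {x}) ≠ ∅ for every such U.
  x = juliett: open {juliett} ∋ x has {juliett} ∩ (A ∖ {juliett}) = ∅, so x is NOT a limit point.
  x = kilo: opens ∋ x are {kilo, lima, mike, november}, {juliett, kilo, lima, mike, november}; each meets A ∖ {kilo}, so x IS a limit point.
  x = lima: opens ∋ x are {lima, mike, november}, {juliett, lima, mike, november}, {kilo, lima, mike, november}, {juliett, kilo, lima, mike, november}; each meets A ∖ {lima}, so x IS a limit point.
  x = mike: open {mike} ∋ x has {mike} ∩ (A ∖ {mike}) = ∅, so x is NOT a limit point.
  x = november: open {november} ∋ x has {november} ∩ (A ∖ {november}) = ∅, so x is NOT a limit point.
Collecting: A' = {kilo, lima}.


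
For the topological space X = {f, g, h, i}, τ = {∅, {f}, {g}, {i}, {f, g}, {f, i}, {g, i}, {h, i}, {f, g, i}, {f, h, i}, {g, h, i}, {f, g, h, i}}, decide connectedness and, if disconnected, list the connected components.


(X, τ) is disconnected; components = [{f}, {g}, {h, i}].

Find clopen sets (U ∈ τ with X ∖ U ∈ τ):
  U = ∅, X ∖ U = {f, g, h, i} — both open, so U is clopen.
  U = {f}, X ∖ U = {g, h, i} — both open, so U is clopen.
  U = {g}, X ∖ U = {f, h, i} — both open, so U is clopen.
  U = {f, g}, X ∖ U = {h, i} — both open, so U is clopen.
  U = {h, i}, X ∖ U = {f, g} — both open, so U is clopen.
  U = {f, h, i}, X ∖ U = {g} — both open, so U is clopen.
  U = {g, h, i}, X ∖ U = {f} — both open, so U is clopen.
  U = {f, g, h, i}, X ∖ U = ∅ — both open, so U is clopen.
Nontrivial clopen(s) exist: e.g. {f}. So (X, τ) is disconnected.
Compute connected components by grouping points that agree on all clopens:
  component: {f}
  component: {g}
  component: {h, i}


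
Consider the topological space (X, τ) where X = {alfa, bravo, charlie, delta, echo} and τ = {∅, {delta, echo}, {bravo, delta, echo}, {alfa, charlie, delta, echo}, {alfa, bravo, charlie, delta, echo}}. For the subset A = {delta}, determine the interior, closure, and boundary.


int(A) = ∅, cl(A) = {alfa, bravo, charlie, delta, echo}, ∂A = {alfa, bravo, charlie, delta, echo}.

Closed sets in (X, τ) are complements of opens:
  closed(X, τ) = {∅, {bravo}, {alfa, charlie}, {alfa, bravo, charlie}, {alfa, bravo, charlie, delta, echo}}.
int(A) = ⋃ {U ∈ τ : U ⊆ A}. Opens contained in A: ∅.
Taking the union of these: int(A) = ∅.
cl(A) = ⋂ {C closed : A ⊆ C}. Closed sets containing A: {alfa, bravo, charlie, delta, echo}.
Intersecting these: cl(A) = {alfa, bravo, charlie, delta, echo}.
∂A = cl(A) ∖ int(A) = {alfa, bravo, charlie, delta, echo} ∖ ∅ = {alfa, bravo, charlie, delta, echo}.


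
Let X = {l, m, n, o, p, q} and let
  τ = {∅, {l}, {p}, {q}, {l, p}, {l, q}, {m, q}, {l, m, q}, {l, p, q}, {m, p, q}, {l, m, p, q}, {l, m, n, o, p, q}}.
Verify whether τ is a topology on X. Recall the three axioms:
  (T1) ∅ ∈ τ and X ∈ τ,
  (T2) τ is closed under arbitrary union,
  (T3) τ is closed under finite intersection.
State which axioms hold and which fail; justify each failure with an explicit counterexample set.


τ is NOT a topology on X.

Axiom (T1): ∅ ∈ τ? Yes; X ∈ τ? Yes.
Axiom (T2/T3): check pairwise unions and intersections of members of τ.
Counterexample for (T2): {p} ∪ {q} = {p, q} ∉ τ. Therefore τ is NOT a topology.


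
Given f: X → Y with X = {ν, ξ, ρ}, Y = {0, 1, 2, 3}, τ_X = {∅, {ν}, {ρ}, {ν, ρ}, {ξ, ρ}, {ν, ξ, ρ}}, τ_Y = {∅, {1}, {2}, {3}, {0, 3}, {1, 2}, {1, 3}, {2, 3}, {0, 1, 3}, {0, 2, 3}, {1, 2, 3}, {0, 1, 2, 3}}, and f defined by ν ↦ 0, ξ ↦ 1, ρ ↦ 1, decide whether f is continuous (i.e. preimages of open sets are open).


f IS continuous.

Compute f^{-1}(U) for each U ∈ τ_Y:
  U = ∅: f^{-1}(U) = ∅ ∈ τ_X ✓.
  U = {1}: f^{-1}(U) = {ξ, ρ} ∈ τ_X ✓.
  U = {2}: f^{-1}(U) = ∅ ∈ τ_X ✓.
  U = {3}: f^{-1}(U) = ∅ ∈ τ_X ✓.
  U = {0, 3}: f^{-1}(U) = {ν} ∈ τ_X ✓.
  U = {1, 2}: f^{-1}(U) = {ξ, ρ} ∈ τ_X ✓.
  U = {1, 3}: f^{-1}(U) = {ξ, ρ} ∈ τ_X ✓.
  U = {2, 3}: f^{-1}(U) = ∅ ∈ τ_X ✓.
  U = {0, 1, 3}: f^{-1}(U) = {ν, ξ, ρ} ∈ τ_X ✓.
  U = {0, 2, 3}: f^{-1}(U) = {ν} ∈ τ_X ✓.
  U = {1, 2, 3}: f^{-1}(U) = {ξ, ρ} ∈ τ_X ✓.
  U = {0, 1, 2, 3}: f^{-1}(U) = {ν, ξ, ρ} ∈ τ_X ✓.
Every preimage lies in τ_X, so f IS continuous.


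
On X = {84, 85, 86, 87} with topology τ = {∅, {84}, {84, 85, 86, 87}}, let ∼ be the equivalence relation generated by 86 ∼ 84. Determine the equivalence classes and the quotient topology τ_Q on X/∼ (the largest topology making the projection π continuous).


X/∼ = {[84=86], [85], [87]}; |τ_Q| = 2.

Equivalence classes: [84=86], [85], [87].
Quotient map π: X → X/∼ sends 84 ↦ [84=86], 85 ↦ [85], 86 ↦ [84=86], 87 ↦ [87].
For each subset V ⊆ X/∼, compute π^{-1}(V) ⊆ X and check whether π^{-1}(V) ∈ τ. V is open in τ_Q iff π^{-1}(V) ∈ τ.
  V = {}: π^{-1}(V) = ∅ ∈ τ ✓.
  V = {[84=86]}: π^{-1}(V) = {84, 86} ∉ τ ✗.
  V = {[85]}: π^{-1}(V) = {85} ∉ τ ✗.
  V = {[84=86], [85]}: π^{-1}(V) = {84, 85, 86} ∉ τ ✗.
  V = {[87]}: π^{-1}(V) = {87} ∉ τ ✗.
  V = {[84=86], [87]}: π^{-1}(V) = {84, 86, 87} ∉ τ ✗.
  V = {[85], [87]}: π^{-1}(V) = {85, 87} ∉ τ ✗.
  V = {[84=86], [85], [87]}: π^{-1}(V) = {84, 85, 86, 87} ∈ τ ✓.
Open sets in the quotient: τ_Q = {{}, {[84=86], [85], [87]}} (2 elements).


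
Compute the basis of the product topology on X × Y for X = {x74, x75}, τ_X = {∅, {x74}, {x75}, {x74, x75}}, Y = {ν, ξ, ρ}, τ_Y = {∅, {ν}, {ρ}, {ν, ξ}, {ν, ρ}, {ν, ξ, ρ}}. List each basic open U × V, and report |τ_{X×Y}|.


Basis B = {∅ × ∅, {x74} × {ν}, {x74} × {ρ}, {x75} × {ν}, {x75} × {ρ}, {x74} × {ν, ξ}, {x74} × {ν, ρ}, {x74, x75} × {ν}, {x74, x75} × {ρ}, {x75} × {ν, ξ}, {x75} × {ν, ρ}, {x74} × {ν, ξ, ρ}, {x75} × {ν, ξ, ρ}, {x74, x75} × {ν, ξ}, {x74, x75} × {ν, ρ}, {x74, x75} × {ν, ξ, ρ}}; |τ_{X×Y}| = 36.

Enumerate products U × V with U ∈ τ_X, V ∈ τ_Y (deduplicated):
  ∅ × ∅ = {} (∅)
  {x74} × {ν} = {(x74,ν)}
  {x74} × {ρ} = {(x74,ρ)}
  {x75} × {ν} = {(x75,ν)}
  {x75} × {ρ} = {(x75,ρ)}
  {x74} × {ν, ξ} = {(x74,ν), (x74,ξ)}
  {x74} × {ν, ρ} = {(x74,ν), (x74,ρ)}
  {x74, x75} × {ν} = {(x74,ν), (x75,ν)}
  {x74, x75} × {ρ} = {(x74,ρ), (x75,ρ)}
  {x75} × {ν, ξ} = {(x75,ν), (x75,ξ)}
  {x75} × {ν, ρ} = {(x75,ν), (x75,ρ)}
  {x74} × {ν, ξ, ρ} = {(x74,ν), (x74,ξ), (x74,ρ)}
  {x75} × {ν, ξ, ρ} = {(x75,ν), (x75,ξ), (x75,ρ)}
  {x74, x75} × {ν, ξ} = {(x74,ν), (x74,ξ), (x75,ν), (x75,ξ)}
  {x74, x75} × {ν, ρ} = {(x74,ν), (x74,ρ), (x75,ν), (x75,ρ)}
  {x74, x75} × {ν, ξ, ρ} = {(x74,ν), (x74,ξ), (x74,ρ), (x75,ν), (x75,ξ), (x75,ρ)}
These 16 distinct sets form the basis B.
Close under arbitrary unions to get τ_{X×Y}; counting gives |τ_{X×Y}| = 36.


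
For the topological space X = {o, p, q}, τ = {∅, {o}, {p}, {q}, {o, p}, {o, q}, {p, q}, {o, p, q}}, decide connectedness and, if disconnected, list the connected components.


(X, τ) is disconnected; components = [{o}, {p}, {q}].

Find clopen sets (U ∈ τ with X ∖ U ∈ τ):
  U = ∅, X ∖ U = {o, p, q} — both open, so U is clopen.
  U = {o}, X ∖ U = {p, q} — both open, so U is clopen.
  U = {p}, X ∖ U = {o, q} — both open, so U is clopen.
  U = {q}, X ∖ U = {o, p} — both open, so U is clopen.
  U = {o, p}, X ∖ U = {q} — both open, so U is clopen.
  U = {o, q}, X ∖ U = {p} — both open, so U is clopen.
  U = {p, q}, X ∖ U = {o} — both open, so U is clopen.
  U = {o, p, q}, X ∖ U = ∅ — both open, so U is clopen.
Nontrivial clopen(s) exist: e.g. {q}. So (X, τ) is disconnected.
Compute connected components by grouping points that agree on all clopens:
  component: {o}
  component: {p}
  component: {q}


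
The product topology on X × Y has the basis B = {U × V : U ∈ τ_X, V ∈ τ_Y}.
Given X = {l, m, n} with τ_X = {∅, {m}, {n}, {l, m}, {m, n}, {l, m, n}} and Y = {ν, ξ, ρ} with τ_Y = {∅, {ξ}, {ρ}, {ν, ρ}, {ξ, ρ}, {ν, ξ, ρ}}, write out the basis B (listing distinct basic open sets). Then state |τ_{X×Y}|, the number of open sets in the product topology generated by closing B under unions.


Basis B = {∅ × ∅, {m} × {ξ}, {m} × {ρ}, {n} × {ξ}, {n} × {ρ}, {l, m} × {ξ}, {l, m} × {ρ}, {m} × {ν, ρ}, {m} × {ξ, ρ}, {m, n} × {ξ}, {m, n} × {ρ}, {n} × {ν, ρ}, {n} × {ξ, ρ}, {l, m, n} × {ξ}, {l, m, n} × {ρ}, {m} × {ν, ξ, ρ}, {n} × {ν, ξ, ρ}, {l, m} × {ν, ρ}, {l, m} × {ξ, ρ}, {m, n} × {ν, ρ}, {m, n} × {ξ, ρ}, {l, m} × {ν, ξ, ρ}, {l, m, n} × {ν, ρ}, {l, m, n} × {ξ, ρ}, {m, n} × {ν, ξ, ρ}, {l, m, n} × {ν, ξ, ρ}}; |τ_{X×Y}| = 108.

Enumerate products U × V with U ∈ τ_X, V ∈ τ_Y (deduplicated):
  ∅ × ∅ = {} (∅)
  {m} × {ξ} = {(m,ξ)}
  {m} × {ρ} = {(m,ρ)}
  {n} × {ξ} = {(n,ξ)}
  {n} × {ρ} = {(n,ρ)}
  {l, m} × {ξ} = {(l,ξ), (m,ξ)}
  {l, m} × {ρ} = {(l,ρ), (m,ρ)}
  {m} × {ν, ρ} = {(m,ν), (m,ρ)}
  {m} × {ξ, ρ} = {(m,ξ), (m,ρ)}
  {m, n} × {ξ} = {(m,ξ), (n,ξ)}
  {m, n} × {ρ} = {(m,ρ), (n,ρ)}
  {n} × {ν, ρ} = {(n,ν), (n,ρ)}
  {n} × {ξ, ρ} = {(n,ξ), (n,ρ)}
  {l, m, n} × {ξ} = {(l,ξ), (m,ξ), (n,ξ)}
  {l, m, n} × {ρ} = {(l,ρ), (m,ρ), (n,ρ)}
  {m} × {ν, ξ, ρ} = {(m,ν), (m,ξ), (m,ρ)}
  {n} × {ν, ξ, ρ} = {(n,ν), (n,ξ), (n,ρ)}
  {l, m} × {ν, ρ} = {(l,ν), (l,ρ), (m,ν), (m,ρ)}
  {l, m} × {ξ, ρ} = {(l,ξ), (l,ρ), (m,ξ), (m,ρ)}
  {m, n} × {ν, ρ} = {(m,ν), (m,ρ), (n,ν), (n,ρ)}
  {m, n} × {ξ, ρ} = {(m,ξ), (m,ρ), (n,ξ), (n,ρ)}
  {l, m} × {ν, ξ, ρ} = {(l,ν), (l,ξ), (l,ρ), (m,ν), (m,ξ), (m,ρ)}
  {l, m, n} × {ν, ρ} = {(l,ν), (l,ρ), (m,ν), (m,ρ), (n,ν), (n,ρ)}
  {l, m, n} × {ξ, ρ} = {(l,ξ), (l,ρ), (m,ξ), (m,ρ), (n,ξ), (n,ρ)}
  {m, n} × {ν, ξ, ρ} = {(m,ν), (m,ξ), (m,ρ), (n,ν), (n,ξ), (n,ρ)}
  {l, m, n} × {ν, ξ, ρ} = {(l,ν), (l,ξ), (l,ρ), (m,ν), (m,ξ), (m,ρ), (n,ν), (n,ξ), (n,ρ)}
These 26 distinct sets form the basis B.
Close under arbitrary unions to get τ_{X×Y}; counting gives |τ_{X×Y}| = 108.


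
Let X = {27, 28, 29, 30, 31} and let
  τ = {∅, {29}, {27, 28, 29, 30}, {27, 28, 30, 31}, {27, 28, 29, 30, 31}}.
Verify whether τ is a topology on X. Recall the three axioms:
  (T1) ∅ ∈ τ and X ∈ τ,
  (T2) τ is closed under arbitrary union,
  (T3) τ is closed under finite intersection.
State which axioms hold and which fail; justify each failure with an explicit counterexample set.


τ is NOT a topology on X.

Axiom (T1): ∅ ∈ τ? Yes; X ∈ τ? Yes.
Axiom (T2/T3): check pairwise unions and intersections of members of τ.
Counterexample for (T3): {27, 28, 29, 30} ∩ {27, 28, 30, 31} = {27, 28, 30} ∉ τ. Therefore τ is NOT a topology.


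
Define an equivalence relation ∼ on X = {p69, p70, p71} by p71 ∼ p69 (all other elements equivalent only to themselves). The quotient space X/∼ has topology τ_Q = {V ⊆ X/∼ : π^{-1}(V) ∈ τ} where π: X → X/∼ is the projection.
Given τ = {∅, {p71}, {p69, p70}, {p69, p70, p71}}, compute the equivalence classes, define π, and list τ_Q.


X/∼ = {[p69=p71], [p70]}; |τ_Q| = 2.

Equivalence classes: [p69=p71], [p70].
Quotient map π: X → X/∼ sends p69 ↦ [p69=p71], p70 ↦ [p70], p71 ↦ [p69=p71].
For each subset V ⊆ X/∼, compute π^{-1}(V) ⊆ X and check whether π^{-1}(V) ∈ τ. V is open in τ_Q iff π^{-1}(V) ∈ τ.
  V = {}: π^{-1}(V) = ∅ ∈ τ ✓.
  V = {[p69=p71]}: π^{-1}(V) = {p69, p71} ∉ τ ✗.
  V = {[p70]}: π^{-1}(V) = {p70} ∉ τ ✗.
  V = {[p69=p71], [p70]}: π^{-1}(V) = {p69, p70, p71} ∈ τ ✓.
Open sets in the quotient: τ_Q = {{}, {[p69=p71], [p70]}} (2 elements).


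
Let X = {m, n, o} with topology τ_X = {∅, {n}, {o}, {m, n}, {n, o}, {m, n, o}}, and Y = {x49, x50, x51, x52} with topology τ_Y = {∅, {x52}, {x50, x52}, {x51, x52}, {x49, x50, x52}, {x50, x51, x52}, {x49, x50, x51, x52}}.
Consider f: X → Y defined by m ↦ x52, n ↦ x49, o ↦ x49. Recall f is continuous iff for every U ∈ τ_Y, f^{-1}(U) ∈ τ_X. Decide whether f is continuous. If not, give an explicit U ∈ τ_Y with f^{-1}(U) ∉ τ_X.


f is NOT continuous.

Compute f^{-1}(U) for each U ∈ τ_Y:
  U = ∅: f^{-1}(U) = ∅ ∈ τ_X ✓.
  U = {x52}: f^{-1}(U) = {m} ∉ τ_X ✗.
  U = {x50, x52}: f^{-1}(U) = {m} ∉ τ_X ✗.
  U = {x51, x52}: f^{-1}(U) = {m} ∉ τ_X ✗.
  U = {x49, x50, x52}: f^{-1}(U) = {m, n, o} ∈ τ_X ✓.
  U = {x50, x51, x52}: f^{-1}(U) = {m} ∉ τ_X ✗.
  U = {x49, x50, x51, x52}: f^{-1}(U) = {m, n, o} ∈ τ_X ✓.
Found U = {x52} with f^{-1}(U) = {m} not in τ_X. Therefore f is NOT continuous.


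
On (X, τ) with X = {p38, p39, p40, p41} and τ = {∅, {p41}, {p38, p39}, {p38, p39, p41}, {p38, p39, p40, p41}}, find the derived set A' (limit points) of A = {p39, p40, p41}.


A' = {p38, p40}

For each x ∈ X, list the open sets U ∈ τ with x ∈ U, then check whether U ∩ (A ∖ {x}) ≠ ∅ for every such U.
  x = p38: opens ∋ x are {p38, p39}, {p38, p39, p41}, {p38, p39, p40, p41}; each meets A ∖ {p38}, so x IS a limit point.
  x = p39: open {p38, p39} ∋ x has {p38, p39} ∩ (A ∖ {p39}) = ∅, so x is NOT a limit point.
  x = p40: opens ∋ x are {p38, p39, p40, p41}; each meets A ∖ {p40}, so x IS a limit point.
  x = p41: open {p41} ∋ x has {p41} ∩ (A ∖ {p41}) = ∅, so x is NOT a limit point.
Collecting: A' = {p38, p40}.


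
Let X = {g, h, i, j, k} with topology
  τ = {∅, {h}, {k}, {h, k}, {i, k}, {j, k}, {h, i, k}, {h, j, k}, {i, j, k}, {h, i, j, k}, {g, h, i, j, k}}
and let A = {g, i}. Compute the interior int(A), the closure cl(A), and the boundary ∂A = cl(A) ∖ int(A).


int(A) = ∅, cl(A) = {g, i}, ∂A = {g, i}.

Closed sets in (X, τ) are complements of opens:
  closed(X, τ) = {∅, {g}, {g, h}, {g, i}, {g, j}, {g, h, i}, {g, h, j}, {g, i, j}, {g, h, i, j}, {g, i, j, k}, {g, h, i, j, k}}.
int(A) = ⋃ {U ∈ τ : U ⊆ A}. Opens contained in A: ∅.
Taking the union of these: int(A) = ∅.
cl(A) = ⋂ {C closed : A ⊆ C}. Closed sets containing A: {g, i}, {g, h, i}, {g, i, j}, {g, h, i, j}, {g, i, j, k}, {g, h, i, j, k}.
Intersecting these: cl(A) = {g, i}.
∂A = cl(A) ∖ int(A) = {g, i} ∖ ∅ = {g, i}.


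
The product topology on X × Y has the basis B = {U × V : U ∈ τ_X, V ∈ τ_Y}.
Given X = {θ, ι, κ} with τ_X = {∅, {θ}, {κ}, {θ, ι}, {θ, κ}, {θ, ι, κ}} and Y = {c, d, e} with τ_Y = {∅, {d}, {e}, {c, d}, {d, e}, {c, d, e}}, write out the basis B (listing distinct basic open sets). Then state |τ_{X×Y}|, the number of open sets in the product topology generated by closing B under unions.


Basis B = {∅ × ∅, {θ} × {d}, {θ} × {e}, {κ} × {d}, {κ} × {e}, {θ} × {c, d}, {θ} × {d, e}, {θ, ι} × {d}, {θ, κ} × {d}, {θ, ι} × {e}, {θ, κ} × {e}, {κ} × {c, d}, {κ} × {d, e}, {θ} × {c, d, e}, {θ, ι, κ} × {d}, {θ, ι, κ} × {e}, {κ} × {c, d, e}, {θ, ι} × {c, d}, {θ, κ} × {c, d}, {θ, ι} × {d, e}, {θ, κ} × {d, e}, {θ, ι} × {c, d, e}, {θ, κ} × {c, d, e}, {θ, ι, κ} × {c, d}, {θ, ι, κ} × {d, e}, {θ, ι, κ} × {c, d, e}}; |τ_{X×Y}| = 108.

Enumerate products U × V with U ∈ τ_X, V ∈ τ_Y (deduplicated):
  ∅ × ∅ = {} (∅)
  {θ} × {d} = {(θ,d)}
  {θ} × {e} = {(θ,e)}
  {κ} × {d} = {(κ,d)}
  {κ} × {e} = {(κ,e)}
  {θ} × {c, d} = {(θ,c), (θ,d)}
  {θ} × {d, e} = {(θ,d), (θ,e)}
  {θ, ι} × {d} = {(θ,d), (ι,d)}
  {θ, κ} × {d} = {(θ,d), (κ,d)}
  {θ, ι} × {e} = {(θ,e), (ι,e)}
  {θ, κ} × {e} = {(θ,e), (κ,e)}
  {κ} × {c, d} = {(κ,c), (κ,d)}
  {κ} × {d, e} = {(κ,d), (κ,e)}
  {θ} × {c, d, e} = {(θ,c), (θ,d), (θ,e)}
  {θ, ι, κ} × {d} = {(θ,d), (ι,d), (κ,d)}
  {θ, ι, κ} × {e} = {(θ,e), (ι,e), (κ,e)}
  {κ} × {c, d, e} = {(κ,c), (κ,d), (κ,e)}
  {θ, ι} × {c, d} = {(θ,c), (θ,d), (ι,c), (ι,d)}
  {θ, κ} × {c, d} = {(θ,c), (θ,d), (κ,c), (κ,d)}
  {θ, ι} × {d, e} = {(θ,d), (θ,e), (ι,d), (ι,e)}
  {θ, κ} × {d, e} = {(θ,d), (θ,e), (κ,d), (κ,e)}
  {θ, ι} × {c, d, e} = {(θ,c), (θ,d), (θ,e), (ι,c), (ι,d), (ι,e)}
  {θ, κ} × {c, d, e} = {(θ,c), (θ,d), (θ,e), (κ,c), (κ,d), (κ,e)}
  {θ, ι, κ} × {c, d} = {(θ,c), (θ,d), (ι,c), (ι,d), (κ,c), (κ,d)}
  {θ, ι, κ} × {d, e} = {(θ,d), (θ,e), (ι,d), (ι,e), (κ,d), (κ,e)}
  {θ, ι, κ} × {c, d, e} = {(θ,c), (θ,d), (θ,e), (ι,c), (ι,d), (ι,e), (κ,c), (κ,d), (κ,e)}
These 26 distinct sets form the basis B.
Close under arbitrary unions to get τ_{X×Y}; counting gives |τ_{X×Y}| = 108.


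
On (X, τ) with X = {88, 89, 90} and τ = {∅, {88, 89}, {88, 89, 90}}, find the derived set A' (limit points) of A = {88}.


A' = {89, 90}

For each x ∈ X, list the open sets U ∈ τ with x ∈ U, then check whether U ∩ (A ∖ {x}) ≠ ∅ for every such U.
  x = 88: open {88, 89} ∋ x has {88, 89} ∩ (A ∖ {88}) = ∅, so x is NOT a limit point.
  x = 89: opens ∋ x are {88, 89}, {88, 89, 90}; each meets A ∖ {89}, so x IS a limit point.
  x = 90: opens ∋ x are {88, 89, 90}; each meets A ∖ {90}, so x IS a limit point.
Collecting: A' = {89, 90}.


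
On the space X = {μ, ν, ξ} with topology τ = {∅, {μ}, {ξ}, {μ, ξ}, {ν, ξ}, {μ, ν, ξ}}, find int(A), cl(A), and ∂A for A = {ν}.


int(A) = ∅, cl(A) = {ν}, ∂A = {ν}.

Closed sets in (X, τ) are complements of opens:
  closed(X, τ) = {∅, {μ}, {ν}, {μ, ν}, {ν, ξ}, {μ, ν, ξ}}.
int(A) = ⋃ {U ∈ τ : U ⊆ A}. Opens contained in A: ∅.
Taking the union of these: int(A) = ∅.
cl(A) = ⋂ {C closed : A ⊆ C}. Closed sets containing A: {ν}, {μ, ν}, {ν, ξ}, {μ, ν, ξ}.
Intersecting these: cl(A) = {ν}.
∂A = cl(A) ∖ int(A) = {ν} ∖ ∅ = {ν}.


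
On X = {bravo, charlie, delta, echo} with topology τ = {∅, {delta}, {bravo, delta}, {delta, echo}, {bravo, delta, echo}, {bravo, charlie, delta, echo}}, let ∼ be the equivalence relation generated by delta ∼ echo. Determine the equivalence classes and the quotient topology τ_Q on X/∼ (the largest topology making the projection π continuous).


X/∼ = {[bravo], [charlie], [delta=echo]}; |τ_Q| = 4.

Equivalence classes: [bravo], [charlie], [delta=echo].
Quotient map π: X → X/∼ sends bravo ↦ [bravo], charlie ↦ [charlie], delta ↦ [delta=echo], echo ↦ [delta=echo].
For each subset V ⊆ X/∼, compute π^{-1}(V) ⊆ X and check whether π^{-1}(V) ∈ τ. V is open in τ_Q iff π^{-1}(V) ∈ τ.
  V = {}: π^{-1}(V) = ∅ ∈ τ ✓.
  V = {[bravo]}: π^{-1}(V) = {bravo} ∉ τ ✗.
  V = {[charlie]}: π^{-1}(V) = {charlie} ∉ τ ✗.
  V = {[bravo], [charlie]}: π^{-1}(V) = {bravo, charlie} ∉ τ ✗.
  V = {[delta=echo]}: π^{-1}(V) = {delta, echo} ∈ τ ✓.
  V = {[bravo], [delta=echo]}: π^{-1}(V) = {bravo, delta, echo} ∈ τ ✓.
  V = {[charlie], [delta=echo]}: π^{-1}(V) = {charlie, delta, echo} ∉ τ ✗.
  V = {[bravo], [charlie], [delta=echo]}: π^{-1}(V) = {bravo, charlie, delta, echo} ∈ τ ✓.
Open sets in the quotient: τ_Q = {{}, {[delta=echo]}, {[bravo], [delta=echo]}, {[bravo], [charlie], [delta=echo]}} (4 elements).


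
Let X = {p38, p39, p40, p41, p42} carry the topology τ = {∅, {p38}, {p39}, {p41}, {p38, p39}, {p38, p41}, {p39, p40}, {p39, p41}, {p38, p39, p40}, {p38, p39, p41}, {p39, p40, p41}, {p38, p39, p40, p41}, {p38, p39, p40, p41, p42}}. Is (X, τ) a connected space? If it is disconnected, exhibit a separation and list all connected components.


(X, τ) is connected.

Find clopen sets (U ∈ τ with X ∖ U ∈ τ):
  U = ∅, X ∖ U = {p38, p39, p40, p41, p42} — both open, so U is clopen.
  U = {p38, p39, p40, p41, p42}, X ∖ U = ∅ — both open, so U is clopen.
Only trivial clopens (∅ and X) exist, so (X, τ) is connected.
Compute connected components by grouping points that agree on all clopens:
  component: {p38, p39, p40, p41, p42}


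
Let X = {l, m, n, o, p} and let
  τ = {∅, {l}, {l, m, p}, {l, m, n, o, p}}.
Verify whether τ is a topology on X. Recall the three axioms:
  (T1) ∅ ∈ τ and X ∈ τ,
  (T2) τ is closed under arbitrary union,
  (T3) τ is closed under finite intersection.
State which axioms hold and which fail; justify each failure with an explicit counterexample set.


τ IS a topology on X.

Axiom (T1): ∅ ∈ τ? Yes; X ∈ τ? Yes.
Axiom (T2/T3): check pairwise unions and intersections of members of τ.
All pairwise intersections and unions checked — each lies in τ. Therefore τ satisfies (T1), (T2), (T3): it IS a topology on X.


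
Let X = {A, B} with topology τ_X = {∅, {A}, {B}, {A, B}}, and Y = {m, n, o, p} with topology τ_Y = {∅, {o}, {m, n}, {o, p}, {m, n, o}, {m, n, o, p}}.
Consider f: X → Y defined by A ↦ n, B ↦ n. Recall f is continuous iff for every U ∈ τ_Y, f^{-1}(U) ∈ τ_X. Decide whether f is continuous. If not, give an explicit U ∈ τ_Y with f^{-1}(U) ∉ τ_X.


f IS continuous.

Compute f^{-1}(U) for each U ∈ τ_Y:
  U = ∅: f^{-1}(U) = ∅ ∈ τ_X ✓.
  U = {o}: f^{-1}(U) = ∅ ∈ τ_X ✓.
  U = {m, n}: f^{-1}(U) = {A, B} ∈ τ_X ✓.
  U = {o, p}: f^{-1}(U) = ∅ ∈ τ_X ✓.
  U = {m, n, o}: f^{-1}(U) = {A, B} ∈ τ_X ✓.
  U = {m, n, o, p}: f^{-1}(U) = {A, B} ∈ τ_X ✓.
Every preimage lies in τ_X, so f IS continuous.


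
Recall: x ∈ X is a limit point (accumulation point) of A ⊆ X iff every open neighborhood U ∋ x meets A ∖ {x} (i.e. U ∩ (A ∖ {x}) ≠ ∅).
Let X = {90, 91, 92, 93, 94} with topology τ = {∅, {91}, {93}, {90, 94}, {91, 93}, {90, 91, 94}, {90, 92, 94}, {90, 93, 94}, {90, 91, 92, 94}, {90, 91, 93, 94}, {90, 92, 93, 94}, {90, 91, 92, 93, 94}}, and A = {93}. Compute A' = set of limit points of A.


A' = ∅

For each x ∈ X, list the open sets U ∈ τ with x ∈ U, then check whether U ∩ (A ∖ {x}) ≠ ∅ for every such U.
  x = 90: open {90, 94} ∋ x has {90, 94} ∩ (A ∖ {90}) = ∅, so x is NOT a limit point.
  x = 91: open {91} ∋ x has {91} ∩ (A ∖ {91}) = ∅, so x is NOT a limit point.
  x = 92: open {90, 92, 94} ∋ x has {90, 92, 94} ∩ (A ∖ {92}) = ∅, so x is NOT a limit point.
  x = 93: open {93} ∋ x has {93} ∩ (A ∖ {93}) = ∅, so x is NOT a limit point.
  x = 94: open {90, 94} ∋ x has {90, 94} ∩ (A ∖ {94}) = ∅, so x is NOT a limit point.
Collecting: A' = ∅.


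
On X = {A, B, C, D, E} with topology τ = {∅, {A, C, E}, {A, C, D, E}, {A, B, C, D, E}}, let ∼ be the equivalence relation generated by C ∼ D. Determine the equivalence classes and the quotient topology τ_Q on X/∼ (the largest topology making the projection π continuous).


X/∼ = {[A], [B], [C=D], [E]}; |τ_Q| = 3.

Equivalence classes: [A], [B], [C=D], [E].
Quotient map π: X → X/∼ sends A ↦ [A], B ↦ [B], C ↦ [C=D], D ↦ [C=D], E ↦ [E].
For each subset V ⊆ X/∼, compute π^{-1}(V) ⊆ X and check whether π^{-1}(V) ∈ τ. V is open in τ_Q iff π^{-1}(V) ∈ τ.
  V = {}: π^{-1}(V) = ∅ ∈ τ ✓.
  V = {[A]}: π^{-1}(V) = {A} ∉ τ ✗.
  V = {[B]}: π^{-1}(V) = {B} ∉ τ ✗.
  V = {[A], [B]}: π^{-1}(V) = {A, B} ∉ τ ✗.
  V = {[C=D]}: π^{-1}(V) = {C, D} ∉ τ ✗.
  V = {[A], [C=D]}: π^{-1}(V) = {A, C, D} ∉ τ ✗.
  V = {[B], [C=D]}: π^{-1}(V) = {B, C, D} ∉ τ ✗.
  V = {[A], [B], [C=D]}: π^{-1}(V) = {A, B, C, D} ∉ τ ✗.
  V = {[E]}: π^{-1}(V) = {E} ∉ τ ✗.
  V = {[A], [E]}: π^{-1}(V) = {A, E} ∉ τ ✗.
  V = {[B], [E]}: π^{-1}(V) = {B, E} ∉ τ ✗.
  V = {[A], [B], [E]}: π^{-1}(V) = {A, B, E} ∉ τ ✗.
  V = {[C=D], [E]}: π^{-1}(V) = {C, D, E} ∉ τ ✗.
  V = {[A], [C=D], [E]}: π^{-1}(V) = {A, C, D, E} ∈ τ ✓.
  V = {[B], [C=D], [E]}: π^{-1}(V) = {B, C, D, E} ∉ τ ✗.
  V = {[A], [B], [C=D], [E]}: π^{-1}(V) = {A, B, C, D, E} ∈ τ ✓.
Open sets in the quotient: τ_Q = {{}, {[A], [C=D], [E]}, {[A], [B], [C=D], [E]}} (3 elements).


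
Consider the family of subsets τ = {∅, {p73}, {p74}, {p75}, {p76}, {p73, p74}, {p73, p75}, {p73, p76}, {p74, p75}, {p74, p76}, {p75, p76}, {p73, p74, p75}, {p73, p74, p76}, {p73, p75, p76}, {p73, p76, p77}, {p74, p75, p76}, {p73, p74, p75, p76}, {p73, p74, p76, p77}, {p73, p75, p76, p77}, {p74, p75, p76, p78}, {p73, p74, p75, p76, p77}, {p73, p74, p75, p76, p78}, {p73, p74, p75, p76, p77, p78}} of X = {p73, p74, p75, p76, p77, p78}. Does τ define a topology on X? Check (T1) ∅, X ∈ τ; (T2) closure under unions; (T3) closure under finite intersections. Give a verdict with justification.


τ IS a topology on X.

Axiom (T1): ∅ ∈ τ? Yes; X ∈ τ? Yes.
Axiom (T2/T3): check pairwise unions and intersections of members of τ.
All pairwise intersections and unions checked — each lies in τ. Therefore τ satisfies (T1), (T2), (T3): it IS a topology on X.


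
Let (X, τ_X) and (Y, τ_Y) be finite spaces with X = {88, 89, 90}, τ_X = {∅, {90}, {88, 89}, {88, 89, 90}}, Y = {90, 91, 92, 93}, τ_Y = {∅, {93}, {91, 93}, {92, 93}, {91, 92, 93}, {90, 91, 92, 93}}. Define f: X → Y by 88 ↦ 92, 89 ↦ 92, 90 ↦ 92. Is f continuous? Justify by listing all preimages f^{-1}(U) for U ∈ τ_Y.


f IS continuous.

Compute f^{-1}(U) for each U ∈ τ_Y:
  U = ∅: f^{-1}(U) = ∅ ∈ τ_X ✓.
  U = {93}: f^{-1}(U) = ∅ ∈ τ_X ✓.
  U = {91, 93}: f^{-1}(U) = ∅ ∈ τ_X ✓.
  U = {92, 93}: f^{-1}(U) = {88, 89, 90} ∈ τ_X ✓.
  U = {91, 92, 93}: f^{-1}(U) = {88, 89, 90} ∈ τ_X ✓.
  U = {90, 91, 92, 93}: f^{-1}(U) = {88, 89, 90} ∈ τ_X ✓.
Every preimage lies in τ_X, so f IS continuous.


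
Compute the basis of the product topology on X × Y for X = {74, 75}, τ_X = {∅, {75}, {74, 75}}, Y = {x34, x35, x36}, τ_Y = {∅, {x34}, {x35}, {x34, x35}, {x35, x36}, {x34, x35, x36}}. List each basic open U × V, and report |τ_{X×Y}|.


Basis B = {∅ × ∅, {75} × {x34}, {75} × {x35}, {74, 75} × {x34}, {74, 75} × {x35}, {75} × {x34, x35}, {75} × {x35, x36}, {75} × {x34, x35, x36}, {74, 75} × {x34, x35}, {74, 75} × {x35, x36}, {74, 75} × {x34, x35, x36}}; |τ_{X×Y}| = 18.

Enumerate products U × V with U ∈ τ_X, V ∈ τ_Y (deduplicated):
  ∅ × ∅ = {} (∅)
  {75} × {x34} = {(75,x34)}
  {75} × {x35} = {(75,x35)}
  {74, 75} × {x34} = {(74,x34), (75,x34)}
  {74, 75} × {x35} = {(74,x35), (75,x35)}
  {75} × {x34, x35} = {(75,x34), (75,x35)}
  {75} × {x35, x36} = {(75,x35), (75,x36)}
  {75} × {x34, x35, x36} = {(75,x34), (75,x35), (75,x36)}
  {74, 75} × {x34, x35} = {(74,x34), (74,x35), (75,x34), (75,x35)}
  {74, 75} × {x35, x36} = {(74,x35), (74,x36), (75,x35), (75,x36)}
  {74, 75} × {x34, x35, x36} = {(74,x34), (74,x35), (74,x36), (75,x34), (75,x35), (75,x36)}
These 11 distinct sets form the basis B.
Close under arbitrary unions to get τ_{X×Y}; counting gives |τ_{X×Y}| = 18.


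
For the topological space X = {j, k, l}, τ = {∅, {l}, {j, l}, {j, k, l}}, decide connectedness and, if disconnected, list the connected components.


(X, τ) is connected.

Find clopen sets (U ∈ τ with X ∖ U ∈ τ):
  U = ∅, X ∖ U = {j, k, l} — both open, so U is clopen.
  U = {j, k, l}, X ∖ U = ∅ — both open, so U is clopen.
Only trivial clopens (∅ and X) exist, so (X, τ) is connected.
Compute connected components by grouping points that agree on all clopens:
  component: {j, k, l}


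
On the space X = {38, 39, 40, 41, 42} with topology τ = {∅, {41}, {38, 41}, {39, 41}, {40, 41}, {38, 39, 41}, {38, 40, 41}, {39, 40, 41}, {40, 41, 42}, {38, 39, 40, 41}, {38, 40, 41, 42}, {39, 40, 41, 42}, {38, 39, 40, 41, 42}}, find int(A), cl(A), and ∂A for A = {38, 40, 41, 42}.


int(A) = {38, 40, 41, 42}, cl(A) = {38, 39, 40, 41, 42}, ∂A = {39}.

Closed sets in (X, τ) are complements of opens:
  closed(X, τ) = {∅, {38}, {39}, {42}, {38, 39}, {38, 42}, {39, 42}, {40, 42}, {38, 39, 42}, {38, 40, 42}, {39, 40, 42}, {38, 39, 40, 42}, {38, 39, 40, 41, 42}}.
int(A) = ⋃ {U ∈ τ : U ⊆ A}. Opens contained in A: ∅, {41}, {38, 41}, {40, 41}, {38, 40, 41}, {40, 41, 42}, {38, 40, 41, 42}.
Taking the union of these: int(A) = {38, 40, 41, 42}.
cl(A) = ⋂ {C closed : A ⊆ C}. Closed sets containing A: {38, 39, 40, 41, 42}.
Intersecting these: cl(A) = {38, 39, 40, 41, 42}.
∂A = cl(A) ∖ int(A) = {38, 39, 40, 41, 42} ∖ {38, 40, 41, 42} = {39}.


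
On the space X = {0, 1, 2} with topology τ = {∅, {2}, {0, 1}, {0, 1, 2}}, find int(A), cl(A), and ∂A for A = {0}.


int(A) = ∅, cl(A) = {0, 1}, ∂A = {0, 1}.

Closed sets in (X, τ) are complements of opens:
  closed(X, τ) = {∅, {2}, {0, 1}, {0, 1, 2}}.
int(A) = ⋃ {U ∈ τ : U ⊆ A}. Opens contained in A: ∅.
Taking the union of these: int(A) = ∅.
cl(A) = ⋂ {C closed : A ⊆ C}. Closed sets containing A: {0, 1}, {0, 1, 2}.
Intersecting these: cl(A) = {0, 1}.
∂A = cl(A) ∖ int(A) = {0, 1} ∖ ∅ = {0, 1}.


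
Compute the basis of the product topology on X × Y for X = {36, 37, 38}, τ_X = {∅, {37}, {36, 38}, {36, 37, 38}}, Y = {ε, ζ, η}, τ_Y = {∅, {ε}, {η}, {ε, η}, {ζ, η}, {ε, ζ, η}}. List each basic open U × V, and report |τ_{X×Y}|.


Basis B = {∅ × ∅, {37} × {ε}, {37} × {η}, {36, 38} × {ε}, {36, 38} × {η}, {37} × {ε, η}, {37} × {ζ, η}, {36, 37, 38} × {ε}, {36, 37, 38} × {η}, {37} × {ε, ζ, η}, {36, 38} × {ε, η}, {36, 38} × {ζ, η}, {36, 38} × {ε, ζ, η}, {36, 37, 38} × {ε, η}, {36, 37, 38} × {ζ, η}, {36, 37, 38} × {ε, ζ, η}}; |τ_{X×Y}| = 36.

Enumerate products U × V with U ∈ τ_X, V ∈ τ_Y (deduplicated):
  ∅ × ∅ = {} (∅)
  {37} × {ε} = {(37,ε)}
  {37} × {η} = {(37,η)}
  {36, 38} × {ε} = {(36,ε), (38,ε)}
  {36, 38} × {η} = {(36,η), (38,η)}
  {37} × {ε, η} = {(37,ε), (37,η)}
  {37} × {ζ, η} = {(37,ζ), (37,η)}
  {36, 37, 38} × {ε} = {(36,ε), (37,ε), (38,ε)}
  {36, 37, 38} × {η} = {(36,η), (37,η), (38,η)}
  {37} × {ε, ζ, η} = {(37,ε), (37,ζ), (37,η)}
  {36, 38} × {ε, η} = {(36,ε), (36,η), (38,ε), (38,η)}
  {36, 38} × {ζ, η} = {(36,ζ), (36,η), (38,ζ), (38,η)}
  {36, 38} × {ε, ζ, η} = {(36,ε), (36,ζ), (36,η), (38,ε), (38,ζ), (38,η)}
  {36, 37, 38} × {ε, η} = {(36,ε), (36,η), (37,ε), (37,η), (38,ε), (38,η)}
  {36, 37, 38} × {ζ, η} = {(36,ζ), (36,η), (37,ζ), (37,η), (38,ζ), (38,η)}
  {36, 37, 38} × {ε, ζ, η} = {(36,ε), (36,ζ), (36,η), (37,ε), (37,ζ), (37,η), (38,ε), (38,ζ), (38,η)}
These 16 distinct sets form the basis B.
Close under arbitrary unions to get τ_{X×Y}; counting gives |τ_{X×Y}| = 36.


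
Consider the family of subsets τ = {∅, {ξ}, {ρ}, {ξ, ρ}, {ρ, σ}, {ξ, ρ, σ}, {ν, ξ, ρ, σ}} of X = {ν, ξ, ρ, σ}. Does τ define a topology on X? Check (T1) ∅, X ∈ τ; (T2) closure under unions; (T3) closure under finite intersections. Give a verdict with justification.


τ IS a topology on X.

Axiom (T1): ∅ ∈ τ? Yes; X ∈ τ? Yes.
Axiom (T2/T3): check pairwise unions and intersections of members of τ.
All pairwise intersections and unions checked — each lies in τ. Therefore τ satisfies (T1), (T2), (T3): it IS a topology on X.


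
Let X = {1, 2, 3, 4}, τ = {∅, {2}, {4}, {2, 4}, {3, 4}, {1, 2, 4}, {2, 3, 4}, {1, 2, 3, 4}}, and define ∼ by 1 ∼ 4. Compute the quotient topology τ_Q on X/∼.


X/∼ = {[1=4], [2], [3]}; |τ_Q| = 4.

Equivalence classes: [1=4], [2], [3].
Quotient map π: X → X/∼ sends 1 ↦ [1=4], 2 ↦ [2], 3 ↦ [3], 4 ↦ [1=4].
For each subset V ⊆ X/∼, compute π^{-1}(V) ⊆ X and check whether π^{-1}(V) ∈ τ. V is open in τ_Q iff π^{-1}(V) ∈ τ.
  V = {}: π^{-1}(V) = ∅ ∈ τ ✓.
  V = {[1=4]}: π^{-1}(V) = {1, 4} ∉ τ ✗.
  V = {[2]}: π^{-1}(V) = {2} ∈ τ ✓.
  V = {[1=4], [2]}: π^{-1}(V) = {1, 2, 4} ∈ τ ✓.
  V = {[3]}: π^{-1}(V) = {3} ∉ τ ✗.
  V = {[1=4], [3]}: π^{-1}(V) = {1, 3, 4} ∉ τ ✗.
  V = {[2], [3]}: π^{-1}(V) = {2, 3} ∉ τ ✗.
  V = {[1=4], [2], [3]}: π^{-1}(V) = {1, 2, 3, 4} ∈ τ ✓.
Open sets in the quotient: τ_Q = {{}, {[2]}, {[1=4], [2]}, {[1=4], [2], [3]}} (4 elements).


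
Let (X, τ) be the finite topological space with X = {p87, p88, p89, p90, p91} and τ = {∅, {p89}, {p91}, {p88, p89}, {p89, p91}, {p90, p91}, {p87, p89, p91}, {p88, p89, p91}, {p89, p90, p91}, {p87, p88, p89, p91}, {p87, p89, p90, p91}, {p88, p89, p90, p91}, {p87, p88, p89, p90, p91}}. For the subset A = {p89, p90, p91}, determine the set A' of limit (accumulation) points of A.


A' = {p87, p88, p90}

For each x ∈ X, list the open sets U ∈ τ with x ∈ U, then check whether U ∩ (A ∖ {x}) ≠ ∅ for every such U.
  x = p87: opens ∋ x are {p87, p89, p91}, {p87, p88, p89, p91}, {p87, p89, p90, p91}, {p87, p88, p89, p90, p91}; each meets A ∖ {p87}, so x IS a limit point.
  x = p88: opens ∋ x are {p88, p89}, {p88, p89, p91}, {p87, p88, p89, p91}, {p88, p89, p90, p91}, {p87, p88, p89, p90, p91}; each meets A ∖ {p88}, so x IS a limit point.
  x = p89: open {p89} ∋ x has {p89} ∩ (A ∖ {p89}) = ∅, so x is NOT a limit point.
  x = p90: opens ∋ x are {p90, p91}, {p89, p90, p91}, {p87, p89, p90, p91}, {p88, p89, p90, p91}, {p87, p88, p89, p90, p91}; each meets A ∖ {p90}, so x IS a limit point.
  x = p91: open {p91} ∋ x has {p91} ∩ (A ∖ {p91}) = ∅, so x is NOT a limit point.
Collecting: A' = {p87, p88, p90}.


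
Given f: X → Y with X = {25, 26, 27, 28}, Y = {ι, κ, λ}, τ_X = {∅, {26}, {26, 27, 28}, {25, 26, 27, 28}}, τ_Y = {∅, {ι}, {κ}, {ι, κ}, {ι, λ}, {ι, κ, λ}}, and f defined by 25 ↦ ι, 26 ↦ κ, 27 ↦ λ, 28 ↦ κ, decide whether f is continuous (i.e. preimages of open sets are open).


f is NOT continuous.

Compute f^{-1}(U) for each U ∈ τ_Y:
  U = ∅: f^{-1}(U) = ∅ ∈ τ_X ✓.
  U = {ι}: f^{-1}(U) = {25} ∉ τ_X ✗.
  U = {κ}: f^{-1}(U) = {26, 28} ∉ τ_X ✗.
  U = {ι, κ}: f^{-1}(U) = {25, 26, 28} ∉ τ_X ✗.
  U = {ι, λ}: f^{-1}(U) = {25, 27} ∉ τ_X ✗.
  U = {ι, κ, λ}: f^{-1}(U) = {25, 26, 27, 28} ∈ τ_X ✓.
Found U = {ι} with f^{-1}(U) = {25} not in τ_X. Therefore f is NOT continuous.


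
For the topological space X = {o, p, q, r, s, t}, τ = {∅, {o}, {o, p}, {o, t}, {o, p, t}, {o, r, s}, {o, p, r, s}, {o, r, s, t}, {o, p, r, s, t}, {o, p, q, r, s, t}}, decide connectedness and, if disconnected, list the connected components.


(X, τ) is connected.

Find clopen sets (U ∈ τ with X ∖ U ∈ τ):
  U = ∅, X ∖ U = {o, p, q, r, s, t} — both open, so U is clopen.
  U = {o, p, q, r, s, t}, X ∖ U = ∅ — both open, so U is clopen.
Only trivial clopens (∅ and X) exist, so (X, τ) is connected.
Compute connected components by grouping points that agree on all clopens:
  component: {o, p, q, r, s, t}


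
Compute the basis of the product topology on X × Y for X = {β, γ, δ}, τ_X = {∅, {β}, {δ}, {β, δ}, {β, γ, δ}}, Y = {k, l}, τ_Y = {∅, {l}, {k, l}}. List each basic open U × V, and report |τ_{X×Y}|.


Basis B = {∅ × ∅, {β} × {l}, {δ} × {l}, {β} × {k, l}, {β, δ} × {l}, {δ} × {k, l}, {β, γ, δ} × {l}, {β, δ} × {k, l}, {β, γ, δ} × {k, l}}; |τ_{X×Y}| = 14.

Enumerate products U × V with U ∈ τ_X, V ∈ τ_Y (deduplicated):
  ∅ × ∅ = {} (∅)
  {β} × {l} = {(β,l)}
  {δ} × {l} = {(δ,l)}
  {β} × {k, l} = {(β,k), (β,l)}
  {β, δ} × {l} = {(β,l), (δ,l)}
  {δ} × {k, l} = {(δ,k), (δ,l)}
  {β, γ, δ} × {l} = {(β,l), (γ,l), (δ,l)}
  {β, δ} × {k, l} = {(β,k), (β,l), (δ,k), (δ,l)}
  {β, γ, δ} × {k, l} = {(β,k), (β,l), (γ,k), (γ,l), (δ,k), (δ,l)}
These 9 distinct sets form the basis B.
Close under arbitrary unions to get τ_{X×Y}; counting gives |τ_{X×Y}| = 14.
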